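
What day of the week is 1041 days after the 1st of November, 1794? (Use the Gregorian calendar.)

Nov 1, 1794 is a Saturday.
1041 mod 7 = 5, so 1041 days after a Saturday is Saturday + 5 = Thursday.

Thursday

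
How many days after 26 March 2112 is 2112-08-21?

Mar 26, 2112 → Apr 26, 2112: 31 days (March has 31).
Apr 26, 2112 → May 26, 2112: 30 days (April has 30).
May 26, 2112 → Jun 26, 2112: 31 days (May has 31).
Jun 26, 2112 → Jul 26, 2112: 30 days (June has 30).
Jul 26, 2112 → Aug 21, 2112: 26 days.
Total: 148 days.

148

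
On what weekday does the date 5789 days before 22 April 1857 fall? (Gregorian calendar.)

Wednesday

Apr 22, 1857 is a Wednesday.
5789 mod 7 = 0, so 5789 days before a Wednesday is Wednesday − 0 = Wednesday.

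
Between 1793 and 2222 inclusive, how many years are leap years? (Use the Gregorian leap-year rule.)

103

Multiples of 4 in [1793,2222]: 107.
Of those, multiples of 100: 5 (not leap unless ÷400).
Multiples of 400: 1.
Leap years = 107 − 5 + 1 = 103.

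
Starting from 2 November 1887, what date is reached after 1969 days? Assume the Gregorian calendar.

March 24, 1893

+366 (one year; includes Feb 29, 1888) → Nov 2, 1888 (1603 left).
+365 (one year) → Nov 2, 1889 (1238 left).
+365 (one year) → Nov 2, 1890 (873 left).
+365 (one year) → Nov 2, 1891 (508 left).
+366 (one year; includes Feb 29, 1892) → Nov 2, 1892 (142 left).
Nov has 30 days: +29 → Dec 1, 1892 (113 left).
Dec has 31 days: +31 → Jan 1, 1893 (82 left).
Jan has 31 days: +31 → Feb 1, 1893 (51 left).
Feb has 28 days: +28 → Mar 1, 1893 (23 left).
+23 → Mar 24, 1893.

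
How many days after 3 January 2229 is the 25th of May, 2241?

Jan 3, 2229 → Jan 3, 2230: 365 days.
Jan 3, 2230 → Jan 3, 2231: 365 days.
Jan 3, 2231 → Jan 3, 2232: 365 days.
Jan 3, 2232 → Jan 3, 2233: 366 days (Feb 29, 2232 is in that span).
Jan 3, 2233 → Jan 3, 2234: 365 days.
Jan 3, 2234 → Jan 3, 2235: 365 days.
Jan 3, 2235 → Jan 3, 2236: 365 days.
Jan 3, 2236 → Jan 3, 2237: 366 days (Feb 29, 2236 is in that span).
Jan 3, 2237 → Jan 3, 2238: 365 days.
Jan 3, 2238 → Jan 3, 2239: 365 days.
Jan 3, 2239 → Jan 3, 2240: 365 days.
Jan 3, 2240 → Jan 3, 2241: 366 days (Feb 29, 2240 is in that span).
Jan 3, 2241 → Feb 3, 2241: 31 days (January has 31).
Feb 3, 2241 → Mar 3, 2241: 28 days (February has 28).
Mar 3, 2241 → Apr 3, 2241: 31 days (March has 31).
Apr 3, 2241 → May 3, 2241: 30 days (April has 30).
May 3, 2241 → May 25, 2241: 22 days.
Total: 4525 days.

4525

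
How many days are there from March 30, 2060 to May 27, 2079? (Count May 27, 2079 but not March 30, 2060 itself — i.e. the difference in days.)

Mar 30, 2060 → Mar 30, 2061: 365 days.
Mar 30, 2061 → Mar 30, 2062: 365 days.
Mar 30, 2062 → Mar 30, 2063: 365 days.
Mar 30, 2063 → Mar 30, 2064: 366 days (Feb 29, 2064 is in that span).
Mar 30, 2064 → Mar 30, 2065: 365 days.
Mar 30, 2065 → Mar 30, 2066: 365 days.
Mar 30, 2066 → Mar 30, 2067: 365 days.
Mar 30, 2067 → Mar 30, 2068: 366 days (Feb 29, 2068 is in that span).
Mar 30, 2068 → Mar 30, 2069: 365 days.
Mar 30, 2069 → Mar 30, 2070: 365 days.
Mar 30, 2070 → Mar 30, 2071: 365 days.
Mar 30, 2071 → Mar 30, 2072: 366 days (Feb 29, 2072 is in that span).
Mar 30, 2072 → Mar 30, 2073: 365 days.
Mar 30, 2073 → Mar 30, 2074: 365 days.
Mar 30, 2074 → Mar 30, 2075: 365 days.
Mar 30, 2075 → Mar 30, 2076: 366 days (Feb 29, 2076 is in that span).
Mar 30, 2076 → Mar 30, 2077: 365 days.
Mar 30, 2077 → Mar 30, 2078: 365 days.
Mar 30, 2078 → Mar 30, 2079: 365 days.
Mar 30, 2079 → Apr 30, 2079: 31 days (March has 31).
Apr 30, 2079 → May 27, 2079: 27 days.
Total: 6997 days.

6997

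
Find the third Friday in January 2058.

January 1, 2058 is a Tuesday.
The first Friday is therefore January 4 (3 days later).
The third Friday is 4 + 2×7 = January 18.

January 18, 2058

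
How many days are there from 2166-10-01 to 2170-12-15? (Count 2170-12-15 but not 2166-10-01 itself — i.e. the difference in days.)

1536

Oct 1, 2166 → Oct 1, 2167: 365 days.
Oct 1, 2167 → Oct 1, 2168: 366 days (Feb 29, 2168 is in that span).
Oct 1, 2168 → Oct 1, 2169: 365 days.
Oct 1, 2169 → Oct 1, 2170: 365 days.
Oct 1, 2170 → Nov 1, 2170: 31 days (October has 31).
Nov 1, 2170 → Dec 1, 2170: 30 days (November has 30).
Dec 1, 2170 → Dec 15, 2170: 14 days.
Total: 1536 days.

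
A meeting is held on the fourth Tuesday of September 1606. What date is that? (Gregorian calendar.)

September 26, 1606

September 1, 1606 is a Friday.
The first Tuesday is therefore September 5 (4 days later).
The fourth Tuesday is 5 + 3×7 = September 26.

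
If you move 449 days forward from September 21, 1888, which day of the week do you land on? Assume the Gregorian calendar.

Sep 21, 1888 is a Friday.
449 mod 7 = 1, so 449 days after a Friday is Friday + 1 = Saturday.

Saturday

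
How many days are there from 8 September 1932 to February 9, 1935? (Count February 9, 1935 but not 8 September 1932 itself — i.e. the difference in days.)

Sep 8, 1932 → Sep 8, 1933: 365 days.
Sep 8, 1933 → Sep 8, 1934: 365 days.
Sep 8, 1934 → Oct 8, 1934: 30 days (September has 30).
Oct 8, 1934 → Nov 8, 1934: 31 days (October has 31).
Nov 8, 1934 → Dec 8, 1934: 30 days (November has 30).
Dec 8, 1934 → Jan 8, 1935: 31 days (December has 31).
Jan 8, 1935 → Feb 8, 1935: 31 days (January has 31).
Feb 8, 1935 → Feb 9, 1935: 1 days.
Total: 884 days.

884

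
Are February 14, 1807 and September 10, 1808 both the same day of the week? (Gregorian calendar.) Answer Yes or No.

Yes

From Feb 14, 1807 to Sep 10, 1808 is 574 days.
574 mod 7 = 0, so they are the same weekday.
(Feb 14, 1807 is a Saturday; Sep 10, 1808 is a Saturday.)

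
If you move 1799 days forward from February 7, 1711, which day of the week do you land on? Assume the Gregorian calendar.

Saturday

Feb 7, 1711 is a Saturday.
1799 mod 7 = 0, so 1799 days after a Saturday is Saturday + 0 = Saturday.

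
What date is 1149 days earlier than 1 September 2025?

July 10, 2022

−365 (one year) → Sep 1, 2024 (784 left).
−366 (one year; includes Feb 29, 2024) → Sep 1, 2023 (418 left).
−365 (one year) → Sep 1, 2022 (53 left).
−1 → Aug 31, 2022 (end of Aug, 31 days; 52 left).
−31 → Jul 31, 2022 (end of Jul, 31 days; 21 left).
−21 → Jul 10, 2022.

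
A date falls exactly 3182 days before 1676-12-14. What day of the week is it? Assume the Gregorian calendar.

Thursday

First find the weekday of Dec 14, 1676. Doomsday rule: the anchor day for the 1600s is Tuesday. For year 76: 76÷12 = 6 r 4, and 4÷4 = 1, so 6+4+1 = 11.
Tuesday + 11 ≡ Saturday — that's 1676's doomsday.
In December the doomsday date is Dec 12.
Dec 14 is 2 days after Dec 12; 2 mod 7 = 2, so Saturday + 2 = Monday.
3182 mod 7 = 4, so 3182 days before a Monday is Monday − 4 = Thursday.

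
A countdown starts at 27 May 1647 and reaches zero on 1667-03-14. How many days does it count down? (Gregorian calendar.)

May 27, 1647 → May 27, 1648: 366 days (Feb 29, 1648 is in that span).
May 27, 1648 → May 27, 1649: 365 days.
May 27, 1649 → May 27, 1650: 365 days.
May 27, 1650 → May 27, 1651: 365 days.
May 27, 1651 → May 27, 1652: 366 days (Feb 29, 1652 is in that span).
May 27, 1652 → May 27, 1653: 365 days.
May 27, 1653 → May 27, 1654: 365 days.
May 27, 1654 → May 27, 1655: 365 days.
May 27, 1655 → May 27, 1656: 366 days (Feb 29, 1656 is in that span).
May 27, 1656 → May 27, 1657: 365 days.
May 27, 1657 → May 27, 1658: 365 days.
May 27, 1658 → May 27, 1659: 365 days.
May 27, 1659 → May 27, 1660: 366 days (Feb 29, 1660 is in that span).
May 27, 1660 → May 27, 1661: 365 days.
May 27, 1661 → May 27, 1662: 365 days.
May 27, 1662 → May 27, 1663: 365 days.
May 27, 1663 → May 27, 1664: 366 days (Feb 29, 1664 is in that span).
May 27, 1664 → May 27, 1665: 365 days.
May 27, 1665 → May 27, 1666: 365 days.
May 27, 1666 → Jun 27, 1666: 31 days (May has 31).
Jun 27, 1666 → Jul 27, 1666: 30 days (June has 30).
Jul 27, 1666 → Aug 27, 1666: 31 days (July has 31).
Aug 27, 1666 → Sep 27, 1666: 31 days (August has 31).
Sep 27, 1666 → Oct 27, 1666: 30 days (September has 30).
Oct 27, 1666 → Nov 27, 1666: 31 days (October has 31).
Nov 27, 1666 → Dec 27, 1666: 30 days (November has 30).
Dec 27, 1666 → Jan 27, 1667: 31 days (December has 31).
Jan 27, 1667 → Feb 27, 1667: 31 days (January has 31).
Feb 27, 1667 → Mar 14, 1667: 15 days.
Total: 7231 days.

7231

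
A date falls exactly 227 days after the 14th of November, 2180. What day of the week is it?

Friday

Nov 14, 2180 is a Tuesday.
227 mod 7 = 3, so 227 days after a Tuesday is Tuesday + 3 = Friday.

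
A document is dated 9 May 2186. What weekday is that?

Doomsday rule: the anchor day for the 2100s is Sunday. For year 86: 86÷12 = 7 r 2, and 2÷4 = 0, so 7+2+0 = 9.
Sunday + 9 ≡ Tuesday — that's 2186's doomsday.
In May the doomsday date is May 9.
May 9 is the doomsday itself: Tuesday.

Tuesday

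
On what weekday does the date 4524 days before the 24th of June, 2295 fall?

First find the weekday of Jun 24, 2295. Doomsday rule: the anchor day for the 2200s is Friday. For year 95: 95÷12 = 7 r 11, and 11÷4 = 2, so 7+11+2 = 20.
Friday + 20 ≡ Thursday — that's 2295's doomsday.
In June the doomsday date is Jun 6.
Jun 24 is 18 days after Jun 6; 18 mod 7 = 4, so Thursday + 4 = Monday.
4524 mod 7 = 2, so 4524 days before a Monday is Monday − 2 = Saturday.

Saturday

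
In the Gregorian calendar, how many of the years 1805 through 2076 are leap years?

67

Multiples of 4 in [1805,2076]: 68.
Of those, multiples of 100: 2 (not leap unless ÷400).
Multiples of 400: 1.
Leap years = 68 − 2 + 1 = 67.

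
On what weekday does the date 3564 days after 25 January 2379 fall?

Friday

First find the weekday of Jan 25, 2379. Doomsday rule: the anchor day for the 2300s is Wednesday. For year 79: 79÷12 = 6 r 7, and 7÷4 = 1, so 6+7+1 = 14.
Wednesday + 14 ≡ Wednesday — that's 2379's doomsday.
In January the doomsday date is Jan 3 (2379 is not a leap year).
Jan 25 is 22 days after Jan 3; 22 mod 7 = 1, so Wednesday + 1 = Thursday.
3564 mod 7 = 1, so 3564 days after a Thursday is Thursday + 1 = Friday.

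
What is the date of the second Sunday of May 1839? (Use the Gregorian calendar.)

May 1, 1839 is a Wednesday.
The first Sunday is therefore May 5 (4 days later).
The second Sunday is 5 + 1×7 = May 12.

May 12, 1839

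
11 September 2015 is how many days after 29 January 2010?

2051

Jan 29, 2010 → Jan 29, 2011: 365 days.
Jan 29, 2011 → Jan 29, 2012: 365 days.
Jan 29, 2012 → Jan 29, 2013: 366 days (Feb 29, 2012 is in that span).
Jan 29, 2013 → Jan 29, 2014: 365 days.
Jan 29, 2014 → Jan 29, 2015: 365 days.
Jan 29, 2015 → Feb 28, 2015: 30 days (January has 31).
Feb 28, 2015 → Mar 28, 2015: 28 days (February has 28).
Mar 28, 2015 → Apr 28, 2015: 31 days (March has 31).
Apr 28, 2015 → May 28, 2015: 30 days (April has 30).
May 28, 2015 → Jun 28, 2015: 31 days (May has 31).
Jun 28, 2015 → Jul 28, 2015: 30 days (June has 30).
Jul 28, 2015 → Aug 28, 2015: 31 days (July has 31).
Aug 28, 2015 → Sep 11, 2015: 14 days.
Total: 2051 days.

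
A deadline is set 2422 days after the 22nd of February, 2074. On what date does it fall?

+365 (one year) → Feb 22, 2075 (2057 left).
+365 (one year) → Feb 22, 2076 (1692 left).
+366 (one year; includes Feb 29, 2076) → Feb 22, 2077 (1326 left).
+365 (one year) → Feb 22, 2078 (961 left).
+365 (one year) → Feb 22, 2079 (596 left).
+365 (one year) → Feb 22, 2080 (231 left).
Feb has 29 days: +8 → Mar 1, 2080 (223 left).
Mar has 31 days: +31 → Apr 1, 2080 (192 left).
Apr has 30 days: +30 → May 1, 2080 (162 left).
May has 31 days: +31 → Jun 1, 2080 (131 left).
Jun has 30 days: +30 → Jul 1, 2080 (101 left).
Jul has 31 days: +31 → Aug 1, 2080 (70 left).
Aug has 31 days: +31 → Sep 1, 2080 (39 left).
Sep has 30 days: +30 → Oct 1, 2080 (9 left).
+9 → Oct 10, 2080.

October 10, 2080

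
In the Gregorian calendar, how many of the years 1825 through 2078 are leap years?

62

Multiples of 4 in [1825,2078]: 63.
Of those, multiples of 100: 2 (not leap unless ÷400).
Multiples of 400: 1.
Leap years = 63 − 2 + 1 = 62.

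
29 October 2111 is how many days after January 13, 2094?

Jan 13, 2094 → Jan 13, 2095: 365 days.
Jan 13, 2095 → Jan 13, 2096: 365 days.
Jan 13, 2096 → Jan 13, 2097: 366 days (Feb 29, 2096 is in that span).
Jan 13, 2097 → Jan 13, 2098: 365 days.
Jan 13, 2098 → Jan 13, 2099: 365 days.
Jan 13, 2099 → Jan 13, 2100: 365 days.
Jan 13, 2100 → Jan 13, 2101: 365 days.
Jan 13, 2101 → Jan 13, 2102: 365 days.
Jan 13, 2102 → Jan 13, 2103: 365 days.
Jan 13, 2103 → Jan 13, 2104: 365 days.
Jan 13, 2104 → Jan 13, 2105: 366 days (Feb 29, 2104 is in that span).
Jan 13, 2105 → Jan 13, 2106: 365 days.
Jan 13, 2106 → Jan 13, 2107: 365 days.
Jan 13, 2107 → Jan 13, 2108: 365 days.
Jan 13, 2108 → Jan 13, 2109: 366 days (Feb 29, 2108 is in that span).
Jan 13, 2109 → Jan 13, 2110: 365 days.
Jan 13, 2110 → Jan 13, 2111: 365 days.
Jan 13, 2111 → Feb 13, 2111: 31 days (January has 31).
Feb 13, 2111 → Mar 13, 2111: 28 days (February has 28).
Mar 13, 2111 → Apr 13, 2111: 31 days (March has 31).
Apr 13, 2111 → May 13, 2111: 30 days (April has 30).
May 13, 2111 → Jun 13, 2111: 31 days (May has 31).
Jun 13, 2111 → Jul 13, 2111: 30 days (June has 30).
Jul 13, 2111 → Aug 13, 2111: 31 days (July has 31).
Aug 13, 2111 → Sep 13, 2111: 31 days (August has 31).
Sep 13, 2111 → Oct 13, 2111: 30 days (September has 30).
Oct 13, 2111 → Oct 29, 2111: 16 days.
Total: 6497 days.

6497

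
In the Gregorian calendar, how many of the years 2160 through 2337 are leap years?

Multiples of 4 in [2160,2337]: 45.
Of those, multiples of 100: 2 (not leap unless ÷400).
Multiples of 400: 0.
Leap years = 45 − 2 + 0 = 43.

43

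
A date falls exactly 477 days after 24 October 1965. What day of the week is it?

Oct 24, 1965 is a Sunday.
477 mod 7 = 1, so 477 days after a Sunday is Sunday + 1 = Monday.

Monday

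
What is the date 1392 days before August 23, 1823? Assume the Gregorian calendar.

October 31, 1819

−365 (one year) → Aug 23, 1822 (1027 left).
−365 (one year) → Aug 23, 1821 (662 left).
−365 (one year) → Aug 23, 1820 (297 left).
−23 → Jul 31, 1820 (end of Jul, 31 days; 274 left).
−31 → Jun 30, 1820 (end of Jun, 30 days; 243 left).
−30 → May 31, 1820 (end of May, 31 days; 213 left).
−31 → Apr 30, 1820 (end of Apr, 30 days; 182 left).
−30 → Mar 31, 1820 (end of Mar, 31 days; 152 left).
−31 → Feb 29, 1820 (end of Feb, 29 days; 121 left).
−29 → Jan 31, 1820 (end of Jan, 31 days; 92 left).
−31 → Dec 31, 1819 (end of Dec, 31 days; 61 left).
−31 → Nov 30, 1819 (end of Nov, 30 days; 30 left).
−30 → Oct 31, 1819 (end of Oct, 31 days; 0 left).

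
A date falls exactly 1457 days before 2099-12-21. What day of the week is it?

Sunday

Dec 21, 2099 is a Monday.
1457 mod 7 = 1, so 1457 days before a Monday is Monday − 1 = Sunday.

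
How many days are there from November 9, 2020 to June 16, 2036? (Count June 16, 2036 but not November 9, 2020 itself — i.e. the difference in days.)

Nov 9, 2020 → Nov 9, 2021: 365 days.
Nov 9, 2021 → Nov 9, 2022: 365 days.
Nov 9, 2022 → Nov 9, 2023: 365 days.
Nov 9, 2023 → Nov 9, 2024: 366 days (Feb 29, 2024 is in that span).
Nov 9, 2024 → Nov 9, 2025: 365 days.
Nov 9, 2025 → Nov 9, 2026: 365 days.
Nov 9, 2026 → Nov 9, 2027: 365 days.
Nov 9, 2027 → Nov 9, 2028: 366 days (Feb 29, 2028 is in that span).
Nov 9, 2028 → Nov 9, 2029: 365 days.
Nov 9, 2029 → Nov 9, 2030: 365 days.
Nov 9, 2030 → Nov 9, 2031: 365 days.
Nov 9, 2031 → Nov 9, 2032: 366 days (Feb 29, 2032 is in that span).
Nov 9, 2032 → Nov 9, 2033: 365 days.
Nov 9, 2033 → Nov 9, 2034: 365 days.
Nov 9, 2034 → Nov 9, 2035: 365 days.
Nov 9, 2035 → Dec 9, 2035: 30 days (November has 30).
Dec 9, 2035 → Jan 9, 2036: 31 days (December has 31).
Jan 9, 2036 → Feb 9, 2036: 31 days (January has 31).
Feb 9, 2036 → Mar 9, 2036: 29 days (February has 29).
Mar 9, 2036 → Apr 9, 2036: 31 days (March has 31).
Apr 9, 2036 → May 9, 2036: 30 days (April has 30).
May 9, 2036 → Jun 9, 2036: 31 days (May has 31).
Jun 9, 2036 → Jun 16, 2036: 7 days.
Total: 5698 days.

5698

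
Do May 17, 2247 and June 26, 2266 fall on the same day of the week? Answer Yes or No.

No

From May 17, 2247 to Jun 26, 2266 is 6980 days.
6980 mod 7 = 1, so they are different weekdays.
(May 17, 2247 is a Monday; Jun 26, 2266 is a Tuesday.)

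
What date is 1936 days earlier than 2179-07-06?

March 18, 2174

−365 (one year) → Jul 6, 2178 (1571 left).
−365 (one year) → Jul 6, 2177 (1206 left).
−365 (one year) → Jul 6, 2176 (841 left).
−366 (one year; includes Feb 29, 2176) → Jul 6, 2175 (475 left).
−365 (one year) → Jul 6, 2174 (110 left).
−6 → Jun 30, 2174 (end of Jun, 30 days; 104 left).
−30 → May 31, 2174 (end of May, 31 days; 74 left).
−31 → Apr 30, 2174 (end of Apr, 30 days; 43 left).
−30 → Mar 31, 2174 (end of Mar, 31 days; 13 left).
−13 → Mar 18, 2174.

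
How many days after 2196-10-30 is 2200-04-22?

1269

Oct 30, 2196 → Oct 30, 2197: 365 days.
Oct 30, 2197 → Oct 30, 2198: 365 days.
Oct 30, 2198 → Oct 30, 2199: 365 days.
Oct 30, 2199 → Nov 30, 2199: 31 days (October has 31).
Nov 30, 2199 → Dec 30, 2199: 30 days (November has 30).
Dec 30, 2199 → Jan 30, 2200: 31 days (December has 31).
Jan 30, 2200 → Feb 28, 2200: 29 days (January has 31).
Feb 28, 2200 → Mar 28, 2200: 28 days (February has 28).
Mar 28, 2200 → Apr 22, 2200: 25 days.
Total: 1269 days.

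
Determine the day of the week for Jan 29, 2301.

Tuesday

Doomsday rule: the anchor day for the 2300s is Wednesday. For year 01: 1÷12 = 0 r 1, and 1÷4 = 0, so 0+1+0 = 1.
Wednesday + 1 ≡ Thursday — that's 2301's doomsday.
In January the doomsday date is Jan 3 (2301 is not a leap year).
Jan 29 is 26 days after Jan 3; 26 mod 7 = 5, so Thursday + 5 = Tuesday.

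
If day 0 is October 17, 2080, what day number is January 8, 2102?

7752

Oct 17, 2080 → Oct 17, 2081: 365 days.
Oct 17, 2081 → Oct 17, 2082: 365 days.
Oct 17, 2082 → Oct 17, 2083: 365 days.
Oct 17, 2083 → Oct 17, 2084: 366 days (Feb 29, 2084 is in that span).
Oct 17, 2084 → Oct 17, 2085: 365 days.
Oct 17, 2085 → Oct 17, 2086: 365 days.
Oct 17, 2086 → Oct 17, 2087: 365 days.
Oct 17, 2087 → Oct 17, 2088: 366 days (Feb 29, 2088 is in that span).
Oct 17, 2088 → Oct 17, 2089: 365 days.
Oct 17, 2089 → Oct 17, 2090: 365 days.
Oct 17, 2090 → Oct 17, 2091: 365 days.
Oct 17, 2091 → Oct 17, 2092: 366 days (Feb 29, 2092 is in that span).
Oct 17, 2092 → Oct 17, 2093: 365 days.
Oct 17, 2093 → Oct 17, 2094: 365 days.
Oct 17, 2094 → Oct 17, 2095: 365 days.
Oct 17, 2095 → Oct 17, 2096: 366 days (Feb 29, 2096 is in that span).
Oct 17, 2096 → Oct 17, 2097: 365 days.
Oct 17, 2097 → Oct 17, 2098: 365 days.
Oct 17, 2098 → Oct 17, 2099: 365 days.
Oct 17, 2099 → Oct 17, 2100: 365 days.
Oct 17, 2100 → Oct 17, 2101: 365 days.
Oct 17, 2101 → Nov 17, 2101: 31 days (October has 31).
Nov 17, 2101 → Dec 17, 2101: 30 days (November has 30).
Dec 17, 2101 → Jan 8, 2102: 22 days.
Total: 7752 days.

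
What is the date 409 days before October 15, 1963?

−365 (one year) → Oct 15, 1962 (44 left).
−15 → Sep 30, 1962 (end of Sep, 30 days; 29 left).
−29 → Sep 1, 1962.

September 1, 1962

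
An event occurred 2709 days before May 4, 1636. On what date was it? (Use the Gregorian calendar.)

December 3, 1628

−366 (one year; includes Feb 29, 1636) → May 4, 1635 (2343 left).
−365 (one year) → May 4, 1634 (1978 left).
−365 (one year) → May 4, 1633 (1613 left).
−365 (one year) → May 4, 1632 (1248 left).
−366 (one year; includes Feb 29, 1632) → May 4, 1631 (882 left).
−365 (one year) → May 4, 1630 (517 left).
−365 (one year) → May 4, 1629 (152 left).
−4 → Apr 30, 1629 (end of Apr, 30 days; 148 left).
−30 → Mar 31, 1629 (end of Mar, 31 days; 118 left).
−31 → Feb 28, 1629 (end of Feb, 28 days; 87 left).
−28 → Jan 31, 1629 (end of Jan, 31 days; 59 left).
−31 → Dec 31, 1628 (end of Dec, 31 days; 28 left).
−28 → Dec 3, 1628.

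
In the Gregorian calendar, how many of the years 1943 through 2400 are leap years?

112

Multiples of 4 in [1943,2400]: 115.
Of those, multiples of 100: 5 (not leap unless ÷400).
Multiples of 400: 2.
Leap years = 115 − 5 + 2 = 112.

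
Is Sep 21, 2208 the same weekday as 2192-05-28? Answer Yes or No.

From May 28, 2192 to Sep 21, 2208 is 5959 days.
5959 mod 7 = 2, so they are different weekdays.
(May 28, 2192 is a Monday; Sep 21, 2208 is a Wednesday.)

No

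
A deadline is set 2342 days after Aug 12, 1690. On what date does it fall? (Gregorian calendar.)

+365 (one year) → Aug 12, 1691 (1977 left).
+366 (one year; includes Feb 29, 1692) → Aug 12, 1692 (1611 left).
+365 (one year) → Aug 12, 1693 (1246 left).
+365 (one year) → Aug 12, 1694 (881 left).
+365 (one year) → Aug 12, 1695 (516 left).
+366 (one year; includes Feb 29, 1696) → Aug 12, 1696 (150 left).
Aug has 31 days: +20 → Sep 1, 1696 (130 left).
Sep has 30 days: +30 → Oct 1, 1696 (100 left).
Oct has 31 days: +31 → Nov 1, 1696 (69 left).
Nov has 30 days: +30 → Dec 1, 1696 (39 left).
Dec has 31 days: +31 → Jan 1, 1697 (8 left).
+8 → Jan 9, 1697.

January 9, 1697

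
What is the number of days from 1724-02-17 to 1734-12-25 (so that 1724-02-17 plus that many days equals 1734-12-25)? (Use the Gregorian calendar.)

3964

Feb 17, 1724 → Feb 17, 1725: 366 days (Feb 29, 1724 is in that span).
Feb 17, 1725 → Feb 17, 1726: 365 days.
Feb 17, 1726 → Feb 17, 1727: 365 days.
Feb 17, 1727 → Feb 17, 1728: 365 days.
Feb 17, 1728 → Feb 17, 1729: 366 days (Feb 29, 1728 is in that span).
Feb 17, 1729 → Feb 17, 1730: 365 days.
Feb 17, 1730 → Feb 17, 1731: 365 days.
Feb 17, 1731 → Feb 17, 1732: 365 days.
Feb 17, 1732 → Feb 17, 1733: 366 days (Feb 29, 1732 is in that span).
Feb 17, 1733 → Feb 17, 1734: 365 days.
Feb 17, 1734 → Mar 17, 1734: 28 days (February has 28).
Mar 17, 1734 → Apr 17, 1734: 31 days (March has 31).
Apr 17, 1734 → May 17, 1734: 30 days (April has 30).
May 17, 1734 → Jun 17, 1734: 31 days (May has 31).
Jun 17, 1734 → Jul 17, 1734: 30 days (June has 30).
Jul 17, 1734 → Aug 17, 1734: 31 days (July has 31).
Aug 17, 1734 → Sep 17, 1734: 31 days (August has 31).
Sep 17, 1734 → Oct 17, 1734: 30 days (September has 30).
Oct 17, 1734 → Nov 17, 1734: 31 days (October has 31).
Nov 17, 1734 → Dec 17, 1734: 30 days (November has 30).
Dec 17, 1734 → Dec 25, 1734: 8 days.
Total: 3964 days.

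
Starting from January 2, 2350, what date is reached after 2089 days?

+365 (one year) → Jan 2, 2351 (1724 left).
+365 (one year) → Jan 2, 2352 (1359 left).
+366 (one year; includes Feb 29, 2352) → Jan 2, 2353 (993 left).
+365 (one year) → Jan 2, 2354 (628 left).
+365 (one year) → Jan 2, 2355 (263 left).
Jan has 31 days: +30 → Feb 1, 2355 (233 left).
Feb has 28 days: +28 → Mar 1, 2355 (205 left).
Mar has 31 days: +31 → Apr 1, 2355 (174 left).
Apr has 30 days: +30 → May 1, 2355 (144 left).
May has 31 days: +31 → Jun 1, 2355 (113 left).
Jun has 30 days: +30 → Jul 1, 2355 (83 left).
Jul has 31 days: +31 → Aug 1, 2355 (52 left).
Aug has 31 days: +31 → Sep 1, 2355 (21 left).
+21 → Sep 22, 2355.

September 22, 2355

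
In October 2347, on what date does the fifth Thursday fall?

October 30, 2347

October 1, 2347 is a Wednesday.
The first Thursday is therefore October 2 (1 days later).
The fifth Thursday is 2 + 4×7 = October 30.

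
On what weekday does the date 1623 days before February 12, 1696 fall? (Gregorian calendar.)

First find the weekday of Feb 12, 1696. Doomsday rule: the anchor day for the 1600s is Tuesday. For year 96: 96÷12 = 8 r 0, and 0÷4 = 0, so 8+0+0 = 8.
Tuesday + 8 ≡ Wednesday — that's 1696's doomsday.
In February the doomsday date is Feb 29 (1696 is a leap year (divisible by 4)).
Feb 12 is 17 days before Feb 29; 17 mod 7 = 3, so Wednesday − 3 = Sunday.
1623 mod 7 = 6, so 1623 days before a Sunday is Sunday − 6 = Monday.

Monday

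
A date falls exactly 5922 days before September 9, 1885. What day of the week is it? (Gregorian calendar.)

Wednesday

Sep 9, 1885 is a Wednesday.
5922 mod 7 = 0, so 5922 days before a Wednesday is Wednesday − 0 = Wednesday.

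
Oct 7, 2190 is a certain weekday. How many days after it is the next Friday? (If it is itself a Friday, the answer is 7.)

1

Oct 7, 2190 is a Thursday.
From Thursday to the next Friday is 1 day.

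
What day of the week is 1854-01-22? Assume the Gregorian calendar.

Sunday

Doomsday rule: the anchor day for the 1800s is Friday. For year 54: 54÷12 = 4 r 6, and 6÷4 = 1, so 4+6+1 = 11.
Friday + 11 ≡ Tuesday — that's 1854's doomsday.
In January the doomsday date is Jan 3 (1854 is not a leap year).
Jan 22 is 19 days after Jan 3; 19 mod 7 = 5, so Tuesday + 5 = Sunday.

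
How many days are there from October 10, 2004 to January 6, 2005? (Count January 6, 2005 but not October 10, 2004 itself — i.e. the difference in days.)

Oct 10, 2004 → Nov 10, 2004: 31 days (October has 31).
Nov 10, 2004 → Dec 10, 2004: 30 days (November has 30).
Dec 10, 2004 → Jan 6, 2005: 27 days.
Total: 88 days.

88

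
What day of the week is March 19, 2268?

Thursday

Doomsday rule: the anchor day for the 2200s is Friday. For year 68: 68÷12 = 5 r 8, and 8÷4 = 2, so 5+8+2 = 15.
Friday + 15 ≡ Saturday — that's 2268's doomsday.
In March the doomsday date is Mar 14.
Mar 19 is 5 days after Mar 14; 5 mod 7 = 5, so Saturday + 5 = Thursday.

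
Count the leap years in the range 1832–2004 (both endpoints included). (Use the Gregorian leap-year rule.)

Multiples of 4 in [1832,2004]: 44.
Of those, multiples of 100: 2 (not leap unless ÷400).
Multiples of 400: 1.
Leap years = 44 − 2 + 1 = 43.

43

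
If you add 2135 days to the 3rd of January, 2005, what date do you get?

November 8, 2010

+365 (one year) → Jan 3, 2006 (1770 left).
+365 (one year) → Jan 3, 2007 (1405 left).
+365 (one year) → Jan 3, 2008 (1040 left).
+366 (one year; includes Feb 29, 2008) → Jan 3, 2009 (674 left).
+365 (one year) → Jan 3, 2010 (309 left).
Jan has 31 days: +29 → Feb 1, 2010 (280 left).
Feb has 28 days: +28 → Mar 1, 2010 (252 left).
Mar has 31 days: +31 → Apr 1, 2010 (221 left).
Apr has 30 days: +30 → May 1, 2010 (191 left).
May has 31 days: +31 → Jun 1, 2010 (160 left).
Jun has 30 days: +30 → Jul 1, 2010 (130 left).
Jul has 31 days: +31 → Aug 1, 2010 (99 left).
Aug has 31 days: +31 → Sep 1, 2010 (68 left).
Sep has 30 days: +30 → Oct 1, 2010 (38 left).
Oct has 31 days: +31 → Nov 1, 2010 (7 left).
+7 → Nov 8, 2010.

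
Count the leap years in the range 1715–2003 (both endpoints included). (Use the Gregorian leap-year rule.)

70

Multiples of 4 in [1715,2003]: 72.
Of those, multiples of 100: 3 (not leap unless ÷400).
Multiples of 400: 1.
Leap years = 72 − 3 + 1 = 70.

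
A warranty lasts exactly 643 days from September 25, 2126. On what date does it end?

+365 (one year) → Sep 25, 2127 (278 left).
Sep has 30 days: +6 → Oct 1, 2127 (272 left).
Oct has 31 days: +31 → Nov 1, 2127 (241 left).
Nov has 30 days: +30 → Dec 1, 2127 (211 left).
Dec has 31 days: +31 → Jan 1, 2128 (180 left).
Jan has 31 days: +31 → Feb 1, 2128 (149 left).
Feb has 29 days: +29 → Mar 1, 2128 (120 left).
Mar has 31 days: +31 → Apr 1, 2128 (89 left).
Apr has 30 days: +30 → May 1, 2128 (59 left).
May has 31 days: +31 → Jun 1, 2128 (28 left).
+28 → Jun 29, 2128.

June 29, 2128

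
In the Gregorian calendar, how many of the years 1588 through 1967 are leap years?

92

Multiples of 4 in [1588,1967]: 95.
Of those, multiples of 100: 4 (not leap unless ÷400).
Multiples of 400: 1.
Leap years = 95 − 4 + 1 = 92.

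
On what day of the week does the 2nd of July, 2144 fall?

Doomsday rule: the anchor day for the 2100s is Sunday. For year 44: 44÷12 = 3 r 8, and 8÷4 = 2, so 3+8+2 = 13.
Sunday + 13 ≡ Saturday — that's 2144's doomsday.
In July the doomsday date is Jul 11.
Jul 2 is 9 days before Jul 11; 9 mod 7 = 2, so Saturday − 2 = Thursday.

Thursday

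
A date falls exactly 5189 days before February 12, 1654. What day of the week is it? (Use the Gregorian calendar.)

Feb 12, 1654 is a Thursday.
5189 mod 7 = 2, so 5189 days before a Thursday is Thursday − 2 = Tuesday.

Tuesday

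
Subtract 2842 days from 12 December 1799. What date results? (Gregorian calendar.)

−365 (one year) → Dec 12, 1798 (2477 left).
−365 (one year) → Dec 12, 1797 (2112 left).
−365 (one year) → Dec 12, 1796 (1747 left).
−366 (one year; includes Feb 29, 1796) → Dec 12, 1795 (1381 left).
−365 (one year) → Dec 12, 1794 (1016 left).
−365 (one year) → Dec 12, 1793 (651 left).
−365 (one year) → Dec 12, 1792 (286 left).
−12 → Nov 30, 1792 (end of Nov, 30 days; 274 left).
−30 → Oct 31, 1792 (end of Oct, 31 days; 244 left).
−31 → Sep 30, 1792 (end of Sep, 30 days; 213 left).
−30 → Aug 31, 1792 (end of Aug, 31 days; 183 left).
−31 → Jul 31, 1792 (end of Jul, 31 days; 152 left).
−31 → Jun 30, 1792 (end of Jun, 30 days; 121 left).
−30 → May 31, 1792 (end of May, 31 days; 91 left).
−31 → Apr 30, 1792 (end of Apr, 30 days; 60 left).
−30 → Mar 31, 1792 (end of Mar, 31 days; 30 left).
−30 → Mar 1, 1792.

March 1, 1792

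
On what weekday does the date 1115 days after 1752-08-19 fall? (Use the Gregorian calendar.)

Aug 19, 1752 is a Saturday.
1115 mod 7 = 2, so 1115 days after a Saturday is Saturday + 2 = Monday.

Monday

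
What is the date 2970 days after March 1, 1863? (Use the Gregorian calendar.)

+366 (one year; includes Feb 29, 1864) → Mar 1, 1864 (2604 left).
+365 (one year) → Mar 1, 1865 (2239 left).
+365 (one year) → Mar 1, 1866 (1874 left).
+365 (one year) → Mar 1, 1867 (1509 left).
+366 (one year; includes Feb 29, 1868) → Mar 1, 1868 (1143 left).
+365 (one year) → Mar 1, 1869 (778 left).
+365 (one year) → Mar 1, 1870 (413 left).
+365 (one year) → Mar 1, 1871 (48 left).
Mar has 31 days: +31 → Apr 1, 1871 (17 left).
+17 → Apr 18, 1871.

April 18, 1871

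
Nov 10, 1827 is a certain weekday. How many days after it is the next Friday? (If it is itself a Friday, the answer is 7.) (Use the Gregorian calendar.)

6

Nov 10, 1827 is a Saturday.
From Saturday to the next Friday is 6 days.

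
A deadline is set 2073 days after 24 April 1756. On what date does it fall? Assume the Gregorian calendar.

December 27, 1761

+365 (one year) → Apr 24, 1757 (1708 left).
+365 (one year) → Apr 24, 1758 (1343 left).
+365 (one year) → Apr 24, 1759 (978 left).
+366 (one year; includes Feb 29, 1760) → Apr 24, 1760 (612 left).
+365 (one year) → Apr 24, 1761 (247 left).
Apr has 30 days: +7 → May 1, 1761 (240 left).
May has 31 days: +31 → Jun 1, 1761 (209 left).
Jun has 30 days: +30 → Jul 1, 1761 (179 left).
Jul has 31 days: +31 → Aug 1, 1761 (148 left).
Aug has 31 days: +31 → Sep 1, 1761 (117 left).
Sep has 30 days: +30 → Oct 1, 1761 (87 left).
Oct has 31 days: +31 → Nov 1, 1761 (56 left).
Nov has 30 days: +30 → Dec 1, 1761 (26 left).
+26 → Dec 27, 1761.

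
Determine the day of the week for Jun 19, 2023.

Monday

January 1, 2023 is a Sunday.
Jan 1, 2023 → Feb 1, 2023: 31 days (January has 31).
Feb 1, 2023 → Mar 1, 2023: 28 days (February has 28).
Mar 1, 2023 → Apr 1, 2023: 31 days (March has 31).
Apr 1, 2023 → May 1, 2023: 30 days (April has 30).
May 1, 2023 → Jun 1, 2023: 31 days (May has 31).
Jun 1, 2023 → Jun 19, 2023: 18 days.
Total: 169 days.
169 mod 7 = 1, so Sunday + 1 = Monday.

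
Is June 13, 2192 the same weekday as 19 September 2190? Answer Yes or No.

From Sep 19, 2190 to Jun 13, 2192 is 633 days.
633 mod 7 = 3, so they are different weekdays.
(Sep 19, 2190 is a Sunday; Jun 13, 2192 is a Wednesday.)

No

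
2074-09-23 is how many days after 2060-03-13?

5307

Mar 13, 2060 → Mar 13, 2061: 365 days.
Mar 13, 2061 → Mar 13, 2062: 365 days.
Mar 13, 2062 → Mar 13, 2063: 365 days.
Mar 13, 2063 → Mar 13, 2064: 366 days (Feb 29, 2064 is in that span).
Mar 13, 2064 → Mar 13, 2065: 365 days.
Mar 13, 2065 → Mar 13, 2066: 365 days.
Mar 13, 2066 → Mar 13, 2067: 365 days.
Mar 13, 2067 → Mar 13, 2068: 366 days (Feb 29, 2068 is in that span).
Mar 13, 2068 → Mar 13, 2069: 365 days.
Mar 13, 2069 → Mar 13, 2070: 365 days.
Mar 13, 2070 → Mar 13, 2071: 365 days.
Mar 13, 2071 → Mar 13, 2072: 366 days (Feb 29, 2072 is in that span).
Mar 13, 2072 → Mar 13, 2073: 365 days.
Mar 13, 2073 → Mar 13, 2074: 365 days.
Mar 13, 2074 → Apr 13, 2074: 31 days (March has 31).
Apr 13, 2074 → May 13, 2074: 30 days (April has 30).
May 13, 2074 → Jun 13, 2074: 31 days (May has 31).
Jun 13, 2074 → Jul 13, 2074: 30 days (June has 30).
Jul 13, 2074 → Aug 13, 2074: 31 days (July has 31).
Aug 13, 2074 → Sep 13, 2074: 31 days (August has 31).
Sep 13, 2074 → Sep 23, 2074: 10 days.
Total: 5307 days.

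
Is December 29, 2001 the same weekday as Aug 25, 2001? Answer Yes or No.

Yes

From Aug 25, 2001 to Dec 29, 2001 is 126 days.
126 mod 7 = 0, so they are the same weekday.
(Aug 25, 2001 is a Saturday; Dec 29, 2001 is a Saturday.)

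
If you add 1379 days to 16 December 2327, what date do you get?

+366 (one year; includes Feb 29, 2328) → Dec 16, 2328 (1013 left).
+365 (one year) → Dec 16, 2329 (648 left).
+365 (one year) → Dec 16, 2330 (283 left).
Dec has 31 days: +16 → Jan 1, 2331 (267 left).
Jan has 31 days: +31 → Feb 1, 2331 (236 left).
Feb has 28 days: +28 → Mar 1, 2331 (208 left).
Mar has 31 days: +31 → Apr 1, 2331 (177 left).
Apr has 30 days: +30 → May 1, 2331 (147 left).
May has 31 days: +31 → Jun 1, 2331 (116 left).
Jun has 30 days: +30 → Jul 1, 2331 (86 left).
Jul has 31 days: +31 → Aug 1, 2331 (55 left).
Aug has 31 days: +31 → Sep 1, 2331 (24 left).
+24 → Sep 25, 2331.

September 25, 2331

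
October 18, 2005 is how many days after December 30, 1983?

7963

Dec 30, 1983 → Dec 30, 1984: 366 days (Feb 29, 1984 is in that span).
Dec 30, 1984 → Dec 30, 1985: 365 days.
Dec 30, 1985 → Dec 30, 1986: 365 days.
Dec 30, 1986 → Dec 30, 1987: 365 days.
Dec 30, 1987 → Dec 30, 1988: 366 days (Feb 29, 1988 is in that span).
Dec 30, 1988 → Dec 30, 1989: 365 days.
Dec 30, 1989 → Dec 30, 1990: 365 days.
Dec 30, 1990 → Dec 30, 1991: 365 days.
Dec 30, 1991 → Dec 30, 1992: 366 days (Feb 29, 1992 is in that span).
Dec 30, 1992 → Dec 30, 1993: 365 days.
Dec 30, 1993 → Dec 30, 1994: 365 days.
Dec 30, 1994 → Dec 30, 1995: 365 days.
Dec 30, 1995 → Dec 30, 1996: 366 days (Feb 29, 1996 is in that span).
Dec 30, 1996 → Dec 30, 1997: 365 days.
Dec 30, 1997 → Dec 30, 1998: 365 days.
Dec 30, 1998 → Dec 30, 1999: 365 days.
Dec 30, 1999 → Dec 30, 2000: 366 days (Feb 29, 2000 is in that span).
Dec 30, 2000 → Dec 30, 2001: 365 days.
Dec 30, 2001 → Dec 30, 2002: 365 days.
Dec 30, 2002 → Dec 30, 2003: 365 days.
Dec 30, 2003 → Dec 30, 2004: 366 days (Feb 29, 2004 is in that span).
Dec 30, 2004 → Jan 30, 2005: 31 days (December has 31).
Jan 30, 2005 → Feb 28, 2005: 29 days (January has 31).
Feb 28, 2005 → Mar 28, 2005: 28 days (February has 28).
Mar 28, 2005 → Apr 28, 2005: 31 days (March has 31).
Apr 28, 2005 → May 28, 2005: 30 days (April has 30).
May 28, 2005 → Jun 28, 2005: 31 days (May has 31).
Jun 28, 2005 → Jul 28, 2005: 30 days (June has 30).
Jul 28, 2005 → Aug 28, 2005: 31 days (July has 31).
Aug 28, 2005 → Sep 28, 2005: 31 days (August has 31).
Sep 28, 2005 → Oct 18, 2005: 20 days.
Total: 7963 days.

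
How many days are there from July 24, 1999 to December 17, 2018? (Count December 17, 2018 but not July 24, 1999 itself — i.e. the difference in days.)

Jul 24, 1999 → Jul 24, 2000: 366 days (Feb 29, 2000 is in that span).
Jul 24, 2000 → Jul 24, 2001: 365 days.
Jul 24, 2001 → Jul 24, 2002: 365 days.
Jul 24, 2002 → Jul 24, 2003: 365 days.
Jul 24, 2003 → Jul 24, 2004: 366 days (Feb 29, 2004 is in that span).
Jul 24, 2004 → Jul 24, 2005: 365 days.
Jul 24, 2005 → Jul 24, 2006: 365 days.
Jul 24, 2006 → Jul 24, 2007: 365 days.
Jul 24, 2007 → Jul 24, 2008: 366 days (Feb 29, 2008 is in that span).
Jul 24, 2008 → Jul 24, 2009: 365 days.
Jul 24, 2009 → Jul 24, 2010: 365 days.
Jul 24, 2010 → Jul 24, 2011: 365 days.
Jul 24, 2011 → Jul 24, 2012: 366 days (Feb 29, 2012 is in that span).
Jul 24, 2012 → Jul 24, 2013: 365 days.
Jul 24, 2013 → Jul 24, 2014: 365 days.
Jul 24, 2014 → Jul 24, 2015: 365 days.
Jul 24, 2015 → Jul 24, 2016: 366 days (Feb 29, 2016 is in that span).
Jul 24, 2016 → Jul 24, 2017: 365 days.
Jul 24, 2017 → Jul 24, 2018: 365 days.
Jul 24, 2018 → Aug 24, 2018: 31 days (July has 31).
Aug 24, 2018 → Sep 24, 2018: 31 days (August has 31).
Sep 24, 2018 → Oct 24, 2018: 30 days (September has 30).
Oct 24, 2018 → Nov 24, 2018: 31 days (October has 31).
Nov 24, 2018 → Dec 17, 2018: 23 days.
Total: 7086 days.

7086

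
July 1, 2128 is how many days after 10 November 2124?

1329

Nov 10, 2124 → Nov 10, 2125: 365 days.
Nov 10, 2125 → Nov 10, 2126: 365 days.
Nov 10, 2126 → Nov 10, 2127: 365 days.
Nov 10, 2127 → Dec 10, 2127: 30 days (November has 30).
Dec 10, 2127 → Jan 10, 2128: 31 days (December has 31).
Jan 10, 2128 → Feb 10, 2128: 31 days (January has 31).
Feb 10, 2128 → Mar 10, 2128: 29 days (February has 29).
Mar 10, 2128 → Apr 10, 2128: 31 days (March has 31).
Apr 10, 2128 → May 10, 2128: 30 days (April has 30).
May 10, 2128 → Jun 10, 2128: 31 days (May has 31).
Jun 10, 2128 → Jul 1, 2128: 21 days.
Total: 1329 days.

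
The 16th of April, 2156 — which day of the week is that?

Doomsday rule: the anchor day for the 2100s is Sunday. For year 56: 56÷12 = 4 r 8, and 8÷4 = 2, so 4+8+2 = 14.
Sunday + 14 ≡ Sunday — that's 2156's doomsday.
In April the doomsday date is Apr 4.
Apr 16 is 12 days after Apr 4; 12 mod 7 = 5, so Sunday + 5 = Friday.

Friday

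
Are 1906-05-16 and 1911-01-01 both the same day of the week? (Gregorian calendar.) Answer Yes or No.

No

From May 16, 1906 to Jan 1, 1911 is 1691 days.
1691 mod 7 = 4, so they are different weekdays.
(May 16, 1906 is a Wednesday; Jan 1, 1911 is a Sunday.)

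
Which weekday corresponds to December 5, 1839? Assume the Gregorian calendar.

Doomsday rule: the anchor day for the 1800s is Friday. For year 39: 39÷12 = 3 r 3, and 3÷4 = 0, so 3+3+0 = 6.
Friday + 6 ≡ Thursday — that's 1839's doomsday.
In December the doomsday date is Dec 12.
Dec 5 is 7 days before Dec 12; 7 mod 7 = 0, so Thursday − 0 = Thursday.

Thursday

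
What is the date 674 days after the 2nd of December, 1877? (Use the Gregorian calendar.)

+365 (one year) → Dec 2, 1878 (309 left).
Dec has 31 days: +30 → Jan 1, 1879 (279 left).
Jan has 31 days: +31 → Feb 1, 1879 (248 left).
Feb has 28 days: +28 → Mar 1, 1879 (220 left).
Mar has 31 days: +31 → Apr 1, 1879 (189 left).
Apr has 30 days: +30 → May 1, 1879 (159 left).
May has 31 days: +31 → Jun 1, 1879 (128 left).
Jun has 30 days: +30 → Jul 1, 1879 (98 left).
Jul has 31 days: +31 → Aug 1, 1879 (67 left).
Aug has 31 days: +31 → Sep 1, 1879 (36 left).
Sep has 30 days: +30 → Oct 1, 1879 (6 left).
+6 → Oct 7, 1879.

October 7, 1879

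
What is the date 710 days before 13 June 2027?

July 3, 2025

−365 (one year) → Jun 13, 2026 (345 left).
−13 → May 31, 2026 (end of May, 31 days; 332 left).
−31 → Apr 30, 2026 (end of Apr, 30 days; 301 left).
−30 → Mar 31, 2026 (end of Mar, 31 days; 271 left).
−31 → Feb 28, 2026 (end of Feb, 28 days; 240 left).
−28 → Jan 31, 2026 (end of Jan, 31 days; 212 left).
−31 → Dec 31, 2025 (end of Dec, 31 days; 181 left).
−31 → Nov 30, 2025 (end of Nov, 30 days; 150 left).
−30 → Oct 31, 2025 (end of Oct, 31 days; 120 left).
−31 → Sep 30, 2025 (end of Sep, 30 days; 89 left).
−30 → Aug 31, 2025 (end of Aug, 31 days; 59 left).
−31 → Jul 31, 2025 (end of Jul, 31 days; 28 left).
−28 → Jul 3, 2025.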